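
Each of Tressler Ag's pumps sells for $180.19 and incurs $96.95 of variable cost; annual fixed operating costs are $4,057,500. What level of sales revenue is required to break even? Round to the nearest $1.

Contribution margin per unit = $180.19 − $96.95 = $83.24, a CM ratio of $83.24 ÷ $180.19 = 0.4620.
Break-even revenue = fixed costs × price ÷ CM = $4,057,500 × $180.19 ÷ $83.24 = $8,783,288.

$8,783,288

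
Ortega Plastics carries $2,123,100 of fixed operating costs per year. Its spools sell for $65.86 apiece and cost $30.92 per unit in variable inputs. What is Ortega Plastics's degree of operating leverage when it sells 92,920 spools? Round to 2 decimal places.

2.89

Total contribution margin = 92,920 × $34.94 = $3,246,624.80.
Operating income = contribution − fixed costs = $3,246,624.80 − $2,123,100 = $1,123,524.80.
So DOL = total CM / EBIT = $3,246,624.80 / $1,123,524.80 = 2.8897.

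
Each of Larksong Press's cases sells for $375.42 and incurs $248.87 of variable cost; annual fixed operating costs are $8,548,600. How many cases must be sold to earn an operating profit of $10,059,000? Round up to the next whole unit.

147,038 cases

Unit CM = price − variable cost = $375.42 − $248.87 = $126.55.
Units = (FC + target) / CM = ($8,548,600 + $10,059,000) / $126.55 = 147,037.53, so 147,038 cases.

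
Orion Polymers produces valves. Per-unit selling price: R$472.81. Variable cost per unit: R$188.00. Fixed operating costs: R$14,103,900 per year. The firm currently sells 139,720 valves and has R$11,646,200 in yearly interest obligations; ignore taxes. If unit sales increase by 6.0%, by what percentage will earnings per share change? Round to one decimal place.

+17.0%

At 139,720 units, contribution = 139,720 × R$284.81 = R$39,793,653.20.
Operating income = contribution − fixed costs = R$39,793,653.20 − R$14,103,900 = R$25,689,753.20.
After interest of R$11,646,200.00, pre-tax earnings = R$14,043,553.20.
Degree of combined leverage = contribution ÷ (EBIT − I) = R$39,793,653.20 ÷ R$14,043,553.20 = 2.8336.
%ΔEPS = DCL × %ΔSales = 2.8336 × +6.0% = +17.0%.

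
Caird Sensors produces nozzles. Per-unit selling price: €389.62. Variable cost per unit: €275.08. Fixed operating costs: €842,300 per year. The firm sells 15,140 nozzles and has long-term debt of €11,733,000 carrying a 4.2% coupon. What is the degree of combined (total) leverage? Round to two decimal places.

Contribution at this volume is 15,140 × €114.54 = €1,734,135.60.
Operating income = contribution − fixed costs = €1,734,135.60 − €842,300 = €891,835.60. Interest = €492,786.00, so EBIT − I = €399,049.60.
Degree of total leverage = total CM / (EBIT − interest) = €1,734,135.60 / €399,049.60 = 4.3457.

4.35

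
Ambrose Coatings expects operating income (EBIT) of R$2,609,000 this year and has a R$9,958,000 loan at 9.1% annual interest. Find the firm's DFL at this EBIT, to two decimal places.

Interest = R$906,178.00.
Degree of financial leverage = EBIT / (EBIT − interest) = R$2,609,000 / R$1,702,822.00 = 1.5322.

1.53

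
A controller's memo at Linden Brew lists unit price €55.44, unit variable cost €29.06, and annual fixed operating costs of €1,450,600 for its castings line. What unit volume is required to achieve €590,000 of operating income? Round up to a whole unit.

Contribution margin per unit = €55.44 − €29.06 = €26.38.
Units = (FC + target) / CM = (€1,450,600 + €590,000) / €26.38 = 77,354.06, so 77,355 castings.

77,355 castings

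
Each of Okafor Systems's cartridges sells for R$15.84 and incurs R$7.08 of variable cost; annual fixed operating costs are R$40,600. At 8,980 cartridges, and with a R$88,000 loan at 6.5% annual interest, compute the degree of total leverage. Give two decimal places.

2.43

Contribution at this volume is 8,980 × R$8.76 = R$78,664.80.
Subtracting fixed costs: EBIT = R$78,664.80 − R$40,600 = R$38,064.80. Interest = R$5,720.00.
DOL = R$78,664.80 ÷ R$38,064.80 = 2.0666; DFL = R$38,064.80 ÷ R$32,344.80 = 1.1768.
Combined leverage = 2.0666 × 1.1768 = 2.4320.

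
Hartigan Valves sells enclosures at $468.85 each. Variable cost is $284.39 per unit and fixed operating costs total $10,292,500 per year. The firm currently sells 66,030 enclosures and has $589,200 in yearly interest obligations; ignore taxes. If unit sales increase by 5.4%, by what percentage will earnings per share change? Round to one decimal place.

Total contribution margin = 66,030 × $184.46 = $12,179,893.80.
Subtracting fixed costs: EBIT = $12,179,893.80 − $10,292,500 = $1,887,393.80.
After interest of $589,200.00, pre-tax earnings = $1,298,193.80.
DCL = total CM / (EBIT − I) = $12,179,893.80 / $1,298,193.80 = 9.3822.
EPS therefore changes by 9.3822 × (+5.4%) = +50.7%.

+50.7%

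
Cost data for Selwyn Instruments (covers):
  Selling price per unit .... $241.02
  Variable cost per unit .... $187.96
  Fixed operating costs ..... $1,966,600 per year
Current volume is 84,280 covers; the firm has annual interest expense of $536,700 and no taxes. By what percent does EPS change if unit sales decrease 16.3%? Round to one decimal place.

Contribution at this volume is 84,280 × $53.06 = $4,471,896.80.
Subtracting fixed costs: EBIT = $4,471,896.80 − $1,966,600 = $2,505,296.80.
After interest of $536,700.00, pre-tax earnings = $1,968,596.80.
Degree of combined leverage = contribution ÷ (EBIT − I) = $4,471,896.80 ÷ $1,968,596.80 = 2.2716.
%ΔEPS = DCL × %ΔSales = 2.2716 × -16.3% = -37.0%.

-37.0%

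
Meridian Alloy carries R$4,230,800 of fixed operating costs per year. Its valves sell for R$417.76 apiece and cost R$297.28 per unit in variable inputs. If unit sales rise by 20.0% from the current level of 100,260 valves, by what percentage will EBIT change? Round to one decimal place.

+30.8%

Contribution at this volume is 100,260 × R$120.48 = R$12,079,324.80.
EBIT = R$12,079,324.80 − R$4,230,800 = R$7,848,524.80.
Degree of operating leverage = R$12,079,324.80 / R$7,848,524.80 = 1.5391.
%ΔEBIT = DOL × %ΔSales = 1.5391 × +20.0% = +30.8%.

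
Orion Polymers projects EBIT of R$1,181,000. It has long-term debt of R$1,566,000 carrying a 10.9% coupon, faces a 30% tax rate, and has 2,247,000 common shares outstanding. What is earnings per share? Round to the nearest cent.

Interest = R$170,694.00, so EBT = R$1,181,000 − R$170,694.00 = R$1,010,306.00.
Net income = R$1,010,306.00 × (1 − 0.30) = R$707,214.20.
EPS = R$707,214.20 ÷ 2,247,000 = R$0.31.

R$0.31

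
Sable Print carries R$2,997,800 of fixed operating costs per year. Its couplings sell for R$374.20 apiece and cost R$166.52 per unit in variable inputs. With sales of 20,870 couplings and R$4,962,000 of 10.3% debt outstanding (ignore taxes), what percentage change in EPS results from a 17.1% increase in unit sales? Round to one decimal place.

+89.8%

Contribution at this volume is 20,870 × R$207.68 = R$4,334,281.60.
Subtracting fixed costs: EBIT = R$4,334,281.60 − R$2,997,800 = R$1,336,481.60.
Interest = R$511,086.00, so EBIT − I = R$825,395.60.
Degree of combined leverage = contribution ÷ (EBIT − I) = R$4,334,281.60 ÷ R$825,395.60 = 5.2512.
%ΔEPS = DCL × %ΔSales = 5.2512 × +17.1% = +89.8%.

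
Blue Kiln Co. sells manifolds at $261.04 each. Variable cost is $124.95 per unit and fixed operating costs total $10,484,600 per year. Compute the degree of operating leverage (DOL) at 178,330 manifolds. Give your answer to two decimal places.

Contribution at this volume is 178,330 × $136.09 = $24,268,929.70.
Operating income = contribution − fixed costs = $24,268,929.70 − $10,484,600 = $13,784,329.70.
So DOL = total CM / EBIT = $24,268,929.70 / $13,784,329.70 = 1.7606.

1.76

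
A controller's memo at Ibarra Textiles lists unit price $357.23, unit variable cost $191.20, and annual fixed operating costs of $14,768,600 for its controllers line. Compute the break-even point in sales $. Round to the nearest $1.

$31,776,107

Contribution margin per unit = $357.23 − $191.20 = $166.03, a CM ratio of $166.03 ÷ $357.23 = 0.4648.
Break-even revenue = fixed costs × price ÷ CM = $14,768,600 × $357.23 ÷ $166.03 = $31,776,107.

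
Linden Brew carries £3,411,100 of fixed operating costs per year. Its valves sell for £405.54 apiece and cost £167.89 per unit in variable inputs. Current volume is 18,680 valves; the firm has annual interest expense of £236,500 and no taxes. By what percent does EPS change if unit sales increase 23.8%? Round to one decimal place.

At 18,680 units, contribution = 18,680 × £237.65 = £4,439,302.00.
Subtracting fixed costs: EBIT = £4,439,302.00 − £3,411,100 = £1,028,202.00.
After interest of £236,500.00, pre-tax earnings = £791,702.00.
Degree of combined leverage = contribution ÷ (EBIT − I) = £4,439,302.00 ÷ £791,702.00 = 5.6073.
EPS therefore changes by 5.6073 × (+23.8%) = +133.5%.

+133.5%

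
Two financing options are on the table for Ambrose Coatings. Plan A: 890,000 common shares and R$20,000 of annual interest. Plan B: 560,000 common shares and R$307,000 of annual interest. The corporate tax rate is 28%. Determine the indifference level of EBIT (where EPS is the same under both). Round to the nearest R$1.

R$794,030

At indifference, (EBIT − 20,000)(1 − t)/890,000 = (EBIT − 307,000)(1 − t)/560,000.
The (1 − t) factor cancels: (EBIT − 20,000) × 560,000 = (EBIT − 307,000) × 890,000.
Solving, EBIT = (307,000·890,000 − 20,000·560,000) / (890,000 − 560,000) = 262,030,000,000 / 330,000 = 794,030.30.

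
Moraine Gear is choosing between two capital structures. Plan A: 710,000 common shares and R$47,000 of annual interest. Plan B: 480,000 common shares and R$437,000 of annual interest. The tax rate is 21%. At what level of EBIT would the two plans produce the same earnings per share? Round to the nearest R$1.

R$1,250,913

Set EPS_A = EPS_B: (EBIT − R$47,000)(1 − 0.21) ÷ 710,000 = (EBIT − R$437,000)(1 − 0.21) ÷ 480,000.
Cancelling (1 − t) and cross-multiplying: 480,000·(EBIT − 47,000) = 710,000·(EBIT − 437,000).
Solving, EBIT = (437,000·710,000 − 47,000·480,000) / (710,000 − 480,000) = 287,710,000,000 / 230,000 = 1,250,913.04.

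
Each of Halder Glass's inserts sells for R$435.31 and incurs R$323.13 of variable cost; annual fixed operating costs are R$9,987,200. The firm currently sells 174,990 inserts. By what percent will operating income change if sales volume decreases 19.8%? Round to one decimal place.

-40.3%

Contribution at this volume is 174,990 × R$112.18 = R$19,630,378.20.
Subtracting fixed costs: EBIT = R$19,630,378.20 − R$9,987,200 = R$9,643,178.20.
DOL = contribution ÷ EBIT = R$19,630,378.20 ÷ R$9,643,178.20 = 2.0357.
So EBIT moves 2.0357 × (-19.8%) = -40.3%.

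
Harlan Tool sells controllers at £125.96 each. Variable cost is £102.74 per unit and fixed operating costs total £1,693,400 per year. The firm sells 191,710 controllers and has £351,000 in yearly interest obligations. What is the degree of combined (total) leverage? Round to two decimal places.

At 191,710 units, contribution = 191,710 × £23.22 = £4,451,506.20.
Subtracting fixed costs: EBIT = £4,451,506.20 − £1,693,400 = £2,758,106.20. Interest = £351,000.00, so EBIT − I = £2,407,106.20.
DCL = contribution ÷ (EBIT − I) = £4,451,506.20 ÷ £2,407,106.20 = 1.8493.

1.85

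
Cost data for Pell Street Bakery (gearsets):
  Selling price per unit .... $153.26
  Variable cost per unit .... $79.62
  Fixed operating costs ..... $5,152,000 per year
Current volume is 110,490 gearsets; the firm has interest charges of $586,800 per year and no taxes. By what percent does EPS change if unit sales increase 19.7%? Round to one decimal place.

+66.9%

At 110,490 units, contribution = 110,490 × $73.64 = $8,136,483.60.
Subtracting fixed costs: EBIT = $8,136,483.60 − $5,152,000 = $2,984,483.60.
After interest of $586,800.00, pre-tax earnings = $2,397,683.60.
DCL = total CM / (EBIT − I) = $8,136,483.60 / $2,397,683.60 = 3.3935.
EPS therefore changes by 3.3935 × (+19.7%) = +66.9%.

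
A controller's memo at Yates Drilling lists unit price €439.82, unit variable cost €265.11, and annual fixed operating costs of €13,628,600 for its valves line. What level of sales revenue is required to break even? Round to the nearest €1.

CM per unit = €439.82 − €265.11 = €174.71; CM ratio = €174.71 / €439.82 = 0.3972.
Break-even revenue = fixed costs × price ÷ CM = €13,628,600 × €439.82 ÷ €174.71 = €34,309,031.

€34,309,031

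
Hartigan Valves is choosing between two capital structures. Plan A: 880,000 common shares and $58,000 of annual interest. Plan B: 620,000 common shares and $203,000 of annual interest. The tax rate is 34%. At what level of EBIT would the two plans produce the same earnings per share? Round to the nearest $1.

Set EPS_A = EPS_B: (EBIT − $58,000)(1 − 0.34) ÷ 880,000 = (EBIT − $203,000)(1 − 0.34) ÷ 620,000.
Cancelling (1 − t) and cross-multiplying: 620,000·(EBIT − 58,000) = 880,000·(EBIT − 203,000).
EBIT × (880,000 − 620,000) = 203,000 × 880,000 − 58,000 × 620,000 = 142,680,000,000, so EBIT = 142,680,000,000 ÷ 260,000 = 548,769.23.

$548,769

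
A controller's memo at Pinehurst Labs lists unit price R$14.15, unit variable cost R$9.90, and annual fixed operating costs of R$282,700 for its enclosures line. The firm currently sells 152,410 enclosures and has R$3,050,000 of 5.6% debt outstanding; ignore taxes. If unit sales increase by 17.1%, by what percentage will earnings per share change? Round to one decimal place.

Contribution at this volume is 152,410 × R$4.25 = R$647,742.50.
Operating income = contribution − fixed costs = R$647,742.50 − R$282,700 = R$365,042.50.
After interest of R$170,800.00, pre-tax earnings = R$194,242.50.
Degree of combined leverage = contribution ÷ (EBIT − I) = R$647,742.50 ÷ R$194,242.50 = 3.3347.
EPS therefore changes by 3.3347 × (+17.1%) = +57.0%.

+57.0%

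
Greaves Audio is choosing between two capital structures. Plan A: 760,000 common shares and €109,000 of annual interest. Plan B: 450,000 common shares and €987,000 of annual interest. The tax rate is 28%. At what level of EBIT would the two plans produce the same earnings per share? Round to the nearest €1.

At indifference, (EBIT − 109,000)(1 − t)/760,000 = (EBIT − 987,000)(1 − t)/450,000.
Cancelling (1 − t) and cross-multiplying: 450,000·(EBIT − 109,000) = 760,000·(EBIT − 987,000).
EBIT × (760,000 − 450,000) = 987,000 × 760,000 − 109,000 × 450,000 = 701,070,000,000, so EBIT = 701,070,000,000 ÷ 310,000 = 2,261,516.13.

€2,261,516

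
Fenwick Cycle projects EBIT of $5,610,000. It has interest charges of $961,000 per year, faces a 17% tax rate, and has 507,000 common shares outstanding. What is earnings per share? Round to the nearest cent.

Interest = $961,000.00, so EBT = $5,610,000 − $961,000.00 = $4,649,000.00.
After tax at 17%: net income = $4,649,000.00 × 0.83 = $3,858,670.00.
Per share: $3,858,670.00 / 507,000 shares = $7.61.

$7.61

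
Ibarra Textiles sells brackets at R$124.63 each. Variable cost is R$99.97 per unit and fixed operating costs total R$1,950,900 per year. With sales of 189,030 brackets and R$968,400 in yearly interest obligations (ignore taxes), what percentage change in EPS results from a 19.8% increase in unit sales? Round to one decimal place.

+53.0%

At 189,030 units, contribution = 189,030 × R$24.66 = R$4,661,479.80.
Subtracting fixed costs: EBIT = R$4,661,479.80 − R$1,950,900 = R$2,710,579.80.
Interest = R$968,400.00, so EBIT − I = R$1,742,179.80.
DCL = total CM / (EBIT − I) = R$4,661,479.80 / R$1,742,179.80 = 2.6757.
EPS therefore changes by 2.6757 × (+19.8%) = +53.0%.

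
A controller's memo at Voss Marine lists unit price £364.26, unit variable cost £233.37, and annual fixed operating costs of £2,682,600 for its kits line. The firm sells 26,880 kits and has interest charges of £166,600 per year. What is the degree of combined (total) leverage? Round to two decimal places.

Total contribution margin = 26,880 × £130.89 = £3,518,323.20.
EBIT = £3,518,323.20 − £2,682,600 = £835,723.20. Interest = £166,600.00.
DOL = £3,518,323.20 ÷ £835,723.20 = 4.2099; DFL = £835,723.20 ÷ £669,123.20 = 1.2490.
DCL = DOL × DFL = 4.2099 × 1.2490 = 5.2582.

5.26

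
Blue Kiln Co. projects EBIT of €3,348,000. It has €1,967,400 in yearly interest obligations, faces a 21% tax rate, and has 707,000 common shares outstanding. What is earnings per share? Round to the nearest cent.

€1.54

Interest = €1,967,400.00, so EBT = €3,348,000 − €1,967,400.00 = €1,380,600.00.
Net income = €1,380,600.00 × (1 − 0.21) = €1,090,674.00.
Per share: €1,090,674.00 / 707,000 shares = €1.54.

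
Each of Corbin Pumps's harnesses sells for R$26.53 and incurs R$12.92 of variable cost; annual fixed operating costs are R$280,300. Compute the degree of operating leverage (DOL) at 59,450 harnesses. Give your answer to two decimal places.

Total contribution margin = 59,450 × R$13.61 = R$809,114.50.
Subtracting fixed costs: EBIT = R$809,114.50 − R$280,300 = R$528,814.50.
DOL = contribution ÷ EBIT = R$809,114.50 ÷ R$528,814.50 = 1.5301.

1.53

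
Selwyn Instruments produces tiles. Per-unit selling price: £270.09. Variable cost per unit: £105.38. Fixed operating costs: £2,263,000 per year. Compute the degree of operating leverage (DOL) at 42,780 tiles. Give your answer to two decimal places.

1.47

Contribution at this volume is 42,780 × £164.71 = £7,046,293.80.
EBIT = £7,046,293.80 − £2,263,000 = £4,783,293.80.
Degree of operating leverage = £7,046,293.80 / £4,783,293.80 = 1.4731.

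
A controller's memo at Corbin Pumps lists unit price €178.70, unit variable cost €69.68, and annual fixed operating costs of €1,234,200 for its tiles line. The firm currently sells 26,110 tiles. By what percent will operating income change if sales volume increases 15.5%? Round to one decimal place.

+27.4%

Contribution at this volume is 26,110 × €109.02 = €2,846,512.20.
Operating income = contribution − fixed costs = €2,846,512.20 − €1,234,200 = €1,612,312.20.
Degree of operating leverage = €2,846,512.20 / €1,612,312.20 = 1.7655.
%ΔEBIT = DOL × %ΔSales = 1.7655 × +15.5% = +27.4%.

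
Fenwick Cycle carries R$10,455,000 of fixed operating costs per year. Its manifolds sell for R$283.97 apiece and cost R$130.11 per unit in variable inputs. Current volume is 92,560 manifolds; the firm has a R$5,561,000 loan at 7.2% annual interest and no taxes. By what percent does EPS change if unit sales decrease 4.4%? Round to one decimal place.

-18.5%

Contribution at this volume is 92,560 × R$153.86 = R$14,241,281.60.
EBIT = R$14,241,281.60 − R$10,455,000 = R$3,786,281.60.
Interest = R$400,392.00, so EBIT − I = R$3,385,889.60.
Degree of combined leverage = contribution ÷ (EBIT − I) = R$14,241,281.60 ÷ R$3,385,889.60 = 4.2061.
EPS therefore changes by 4.2061 × (-4.4%) = -18.5%.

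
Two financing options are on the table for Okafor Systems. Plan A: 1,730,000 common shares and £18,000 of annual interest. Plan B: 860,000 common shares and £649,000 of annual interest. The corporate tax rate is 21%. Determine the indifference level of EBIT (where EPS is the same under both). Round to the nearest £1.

At indifference, (EBIT − 18,000)(1 − t)/1,730,000 = (EBIT − 649,000)(1 − t)/860,000.
The (1 − t) factor cancels: (EBIT − 18,000) × 860,000 = (EBIT − 649,000) × 1,730,000.
Solving, EBIT = (649,000·1,730,000 − 18,000·860,000) / (1,730,000 − 860,000) = 1,107,290,000,000 / 870,000 = 1,272,747.13.

£1,272,747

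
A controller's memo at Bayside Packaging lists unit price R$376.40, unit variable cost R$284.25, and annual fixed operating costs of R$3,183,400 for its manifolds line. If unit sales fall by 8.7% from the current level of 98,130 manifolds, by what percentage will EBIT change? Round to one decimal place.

Total contribution margin = 98,130 × R$92.15 = R$9,042,679.50.
EBIT = R$9,042,679.50 − R$3,183,400 = R$5,859,279.50.
DOL = contribution ÷ EBIT = R$9,042,679.50 ÷ R$5,859,279.50 = 1.5433.
So EBIT moves 1.5433 × (-8.7%) = -13.4%.

-13.4%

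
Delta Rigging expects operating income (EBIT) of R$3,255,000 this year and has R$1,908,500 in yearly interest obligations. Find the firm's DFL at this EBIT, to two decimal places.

Annual interest charges come to R$1,908,500.00.
DFL = EBIT ÷ (EBIT − I) = R$3,255,000 ÷ (R$3,255,000 − R$1,908,500.00) = R$3,255,000 ÷ R$1,346,500.00 = 2.4174.

2.42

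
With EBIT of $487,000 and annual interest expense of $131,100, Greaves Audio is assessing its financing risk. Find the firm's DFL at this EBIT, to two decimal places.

1.37

Annual interest charges come to $131,100.00.
DFL = EBIT ÷ (EBIT − I) = $487,000 ÷ ($487,000 − $131,100.00) = $487,000 ÷ $355,900.00 = 1.3684.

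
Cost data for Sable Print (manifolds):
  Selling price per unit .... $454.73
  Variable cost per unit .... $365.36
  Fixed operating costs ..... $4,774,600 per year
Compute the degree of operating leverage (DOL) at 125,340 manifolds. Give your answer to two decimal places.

Contribution at this volume is 125,340 × $89.37 = $11,201,635.80.
Operating income = contribution − fixed costs = $11,201,635.80 − $4,774,600 = $6,427,035.80.
Degree of operating leverage = $11,201,635.80 / $6,427,035.80 = 1.7429.

1.74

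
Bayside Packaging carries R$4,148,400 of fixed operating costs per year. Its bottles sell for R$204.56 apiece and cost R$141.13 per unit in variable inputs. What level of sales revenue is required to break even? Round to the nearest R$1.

R$13,378,476

CM per unit = R$204.56 − R$141.13 = R$63.43; CM ratio = R$63.43 / R$204.56 = 0.3101.
Break-even sales = FC ÷ CM ratio = R$4,148,400 × R$204.56 / R$63.43 = R$13,378,476.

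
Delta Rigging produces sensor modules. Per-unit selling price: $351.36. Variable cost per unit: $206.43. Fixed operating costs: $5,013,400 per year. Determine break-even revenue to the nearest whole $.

Contribution margin per unit = $351.36 − $206.43 = $144.93, a CM ratio of $144.93 ÷ $351.36 = 0.4125.
Break-even sales = FC ÷ CM ratio = $5,013,400 × $351.36 / $144.93 = $12,154,200.

$12,154,200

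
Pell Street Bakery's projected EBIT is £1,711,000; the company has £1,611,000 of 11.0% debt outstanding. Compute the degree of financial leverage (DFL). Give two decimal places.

Annual interest charges come to £177,210.00.
Degree of financial leverage = EBIT / (EBIT − interest) = £1,711,000 / £1,533,790.00 = 1.1155.

1.12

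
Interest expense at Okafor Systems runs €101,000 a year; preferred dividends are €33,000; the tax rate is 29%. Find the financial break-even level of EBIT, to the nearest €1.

€147,479

Preferred dividends are paid after tax, so their pre-tax equivalent is €33,000 ÷ (1 − 0.29) = €46,478.87.
EPS = 0 when EBIT covers interest plus the pre-tax preferred burden: €101,000 + €46,478.87 = €147,478.87.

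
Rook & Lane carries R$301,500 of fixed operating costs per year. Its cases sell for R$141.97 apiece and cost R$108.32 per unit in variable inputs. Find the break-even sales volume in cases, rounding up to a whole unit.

8,960 cases

Unit CM = price − variable cost = R$141.97 − R$108.32 = R$33.65.
Units to break even: R$301,500 ÷ R$33.65 = 8,959.88, rounded up to 8,960.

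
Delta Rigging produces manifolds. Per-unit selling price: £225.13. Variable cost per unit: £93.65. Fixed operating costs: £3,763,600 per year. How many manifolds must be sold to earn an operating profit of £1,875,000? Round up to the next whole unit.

42,886 manifolds

Unit CM = price − variable cost = £225.13 − £93.65 = £131.48.
Required volume = (fixed costs + target profit) ÷ CM = (£3,763,600 + £1,875,000) ÷ £131.48 = 42,885.61, so 42,886 manifolds.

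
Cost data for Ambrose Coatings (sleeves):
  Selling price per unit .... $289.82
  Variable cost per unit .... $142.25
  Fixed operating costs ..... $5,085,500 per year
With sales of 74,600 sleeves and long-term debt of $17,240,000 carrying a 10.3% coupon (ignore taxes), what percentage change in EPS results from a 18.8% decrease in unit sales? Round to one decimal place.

-49.9%

Contribution at this volume is 74,600 × $147.57 = $11,008,722.00.
EBIT = $11,008,722.00 − $5,085,500 = $5,923,222.00.
After interest of $1,775,720.00, pre-tax earnings = $4,147,502.00.
Degree of combined leverage = contribution ÷ (EBIT − I) = $11,008,722.00 ÷ $4,147,502.00 = 2.6543.
EPS therefore changes by 2.6543 × (-18.8%) = -49.9%.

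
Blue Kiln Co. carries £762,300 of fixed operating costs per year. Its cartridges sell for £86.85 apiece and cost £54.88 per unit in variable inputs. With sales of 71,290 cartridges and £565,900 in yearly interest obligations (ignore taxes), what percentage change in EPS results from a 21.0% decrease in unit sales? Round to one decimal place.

-50.3%

At 71,290 units, contribution = 71,290 × £31.97 = £2,279,141.30.
Subtracting fixed costs: EBIT = £2,279,141.30 − £762,300 = £1,516,841.30.
Interest = £565,900.00, so EBIT − I = £950,941.30.
DCL = total CM / (EBIT − I) = £2,279,141.30 / £950,941.30 = 2.3967.
EPS therefore changes by 2.3967 × (-21.0%) = -50.3%.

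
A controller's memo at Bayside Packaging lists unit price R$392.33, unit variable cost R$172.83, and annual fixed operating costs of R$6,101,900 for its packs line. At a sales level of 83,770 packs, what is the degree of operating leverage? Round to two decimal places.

Contribution at this volume is 83,770 × R$219.50 = R$18,387,515.00.
Subtracting fixed costs: EBIT = R$18,387,515.00 − R$6,101,900 = R$12,285,615.00.
Degree of operating leverage = R$18,387,515.00 / R$12,285,615.00 = 1.4967.

1.50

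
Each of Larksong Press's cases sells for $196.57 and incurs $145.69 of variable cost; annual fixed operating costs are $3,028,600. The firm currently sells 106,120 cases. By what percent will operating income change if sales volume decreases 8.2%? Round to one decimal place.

-18.7%

Contribution at this volume is 106,120 × $50.88 = $5,399,385.60.
EBIT = $5,399,385.60 − $3,028,600 = $2,370,785.60.
So DOL = total CM / EBIT = $5,399,385.60 / $2,370,785.60 = 2.2775.
Operating income changes by 2.2775 × -8.2% = -18.7%.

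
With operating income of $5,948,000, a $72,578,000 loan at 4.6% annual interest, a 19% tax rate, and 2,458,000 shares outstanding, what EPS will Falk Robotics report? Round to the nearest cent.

$0.86

Pre-tax income = $5,948,000 − $3,338,588.00 = $2,609,412.00.
After tax at 19%: net income = $2,609,412.00 × 0.81 = $2,113,623.72.
EPS = $2,113,623.72 ÷ 2,458,000 = $0.86.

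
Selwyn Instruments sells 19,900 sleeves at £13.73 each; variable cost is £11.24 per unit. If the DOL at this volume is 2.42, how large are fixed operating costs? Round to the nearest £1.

At 19,900 units, contribution = 19,900 × £2.49 = £49,551.00.
Since DOL = CM ÷ EBIT, EBIT = £49,551.00 ÷ 2.42 = £20,475.62.
Fixed costs = CM − EBIT = £49,551.00 − £20,475.62 = £29,075.

£29,075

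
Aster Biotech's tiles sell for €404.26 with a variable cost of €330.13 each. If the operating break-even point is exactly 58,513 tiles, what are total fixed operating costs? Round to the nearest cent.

€4,337,568.69

Contribution margin per unit = €404.26 − €330.13 = €74.13.
Since BE = FC / CM, FC = 58,513 × €74.13 = €4,337,568.69.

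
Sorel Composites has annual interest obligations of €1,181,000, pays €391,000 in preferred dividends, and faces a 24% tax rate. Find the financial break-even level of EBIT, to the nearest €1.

€1,695,474

Grossing the preferred dividend up to pre-tax terms: €391,000 / (1 − 0.24) = €514,473.68.
EPS = 0 when EBIT covers interest plus the pre-tax preferred burden: €1,181,000 + €514,473.68 = €1,695,473.68.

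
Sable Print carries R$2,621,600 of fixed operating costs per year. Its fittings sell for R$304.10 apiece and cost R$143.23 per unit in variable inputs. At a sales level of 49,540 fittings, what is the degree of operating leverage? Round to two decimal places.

Contribution at this volume is 49,540 × R$160.87 = R$7,969,499.80.
Operating income = contribution − fixed costs = R$7,969,499.80 − R$2,621,600 = R$5,347,899.80.
So DOL = total CM / EBIT = R$7,969,499.80 / R$5,347,899.80 = 1.4902.

1.49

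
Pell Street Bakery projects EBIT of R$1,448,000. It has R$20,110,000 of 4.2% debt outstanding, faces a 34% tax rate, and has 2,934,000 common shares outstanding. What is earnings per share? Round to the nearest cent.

Interest = R$844,620.00, so EBT = R$1,448,000 − R$844,620.00 = R$603,380.00.
After tax at 34%: net income = R$603,380.00 × 0.66 = R$398,230.80.
EPS = R$398,230.80 ÷ 2,934,000 = R$0.14.

R$0.14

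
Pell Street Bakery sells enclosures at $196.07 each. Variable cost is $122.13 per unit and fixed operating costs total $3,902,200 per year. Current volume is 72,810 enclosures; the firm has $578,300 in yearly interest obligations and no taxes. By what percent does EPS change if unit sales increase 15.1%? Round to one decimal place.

Total contribution margin = 72,810 × $73.94 = $5,383,571.40.
EBIT = $5,383,571.40 − $3,902,200 = $1,481,371.40.
Interest = $578,300.00, so EBIT − I = $903,071.40.
Degree of combined leverage = contribution ÷ (EBIT − I) = $5,383,571.40 ÷ $903,071.40 = 5.9614.
EPS therefore changes by 5.9614 × (+15.1%) = +90.0%.

+90.0%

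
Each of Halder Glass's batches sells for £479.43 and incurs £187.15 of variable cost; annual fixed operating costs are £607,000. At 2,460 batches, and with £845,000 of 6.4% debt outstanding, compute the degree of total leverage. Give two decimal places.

12.41

Contribution at this volume is 2,460 × £292.28 = £719,008.80.
Subtracting fixed costs: EBIT = £719,008.80 − £607,000 = £112,008.80. Interest = £54,080.00.
DOL = £719,008.80 ÷ £112,008.80 = 6.4192; DFL = £112,008.80 ÷ £57,928.80 = 1.9336.
Combined leverage = 6.4192 × 1.9336 = 12.4122.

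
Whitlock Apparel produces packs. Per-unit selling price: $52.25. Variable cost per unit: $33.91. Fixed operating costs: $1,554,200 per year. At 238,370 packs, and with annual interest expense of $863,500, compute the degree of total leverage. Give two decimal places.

At 238,370 units, contribution = 238,370 × $18.34 = $4,371,705.80.
Subtracting fixed costs: EBIT = $4,371,705.80 − $1,554,200 = $2,817,505.80. Interest = $863,500.00, so EBIT − I = $1,954,005.80.
DCL = contribution ÷ (EBIT − I) = $4,371,705.80 ÷ $1,954,005.80 = 2.2373.

2.24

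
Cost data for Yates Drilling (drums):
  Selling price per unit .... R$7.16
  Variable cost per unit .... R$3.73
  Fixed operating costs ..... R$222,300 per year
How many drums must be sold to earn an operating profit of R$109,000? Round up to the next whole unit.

Each unit contributes R$7.16 − R$3.73 = R$3.43.
Need Q such that Q × R$3.43 − R$222,300 = R$109,000, i.e. Q = R$331,300 / R$3.43 = 96,588.92 → 96,589.

96,589 drums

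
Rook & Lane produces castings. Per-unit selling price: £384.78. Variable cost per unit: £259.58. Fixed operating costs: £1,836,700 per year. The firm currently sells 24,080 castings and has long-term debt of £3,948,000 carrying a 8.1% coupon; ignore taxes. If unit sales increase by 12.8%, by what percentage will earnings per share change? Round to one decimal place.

Total contribution margin = 24,080 × £125.20 = £3,014,816.00.
Operating income = contribution − fixed costs = £3,014,816.00 − £1,836,700 = £1,178,116.00.
After interest of £319,788.00, pre-tax earnings = £858,328.00.
Degree of combined leverage = contribution ÷ (EBIT − I) = £3,014,816.00 ÷ £858,328.00 = 3.5124.
EPS therefore changes by 3.5124 × (+12.8%) = +45.0%.

+45.0%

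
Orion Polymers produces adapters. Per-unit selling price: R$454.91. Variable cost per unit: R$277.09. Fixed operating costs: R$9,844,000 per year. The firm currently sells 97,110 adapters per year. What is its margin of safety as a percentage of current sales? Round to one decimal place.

43.0%

Contribution margin per unit = R$454.91 − R$277.09 = R$177.82. Break-even units = R$9,844,000 ÷ R$177.82 = 55,359.35; break-even revenue = 55,359.35 × R$454.91 = R$25,183,522.89.
Current sales = 97,110 × R$454.91 = R$44,176,310.10.
Margin of safety = (R$44,176,310.10 − R$25,183,522.89) ÷ R$44,176,310.10 = 43.0%.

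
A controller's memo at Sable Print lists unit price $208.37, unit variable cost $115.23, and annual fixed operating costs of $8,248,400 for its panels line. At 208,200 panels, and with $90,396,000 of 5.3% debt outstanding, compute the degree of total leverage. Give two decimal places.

At 208,200 units, contribution = 208,200 × $93.14 = $19,391,748.00.
Subtracting fixed costs: EBIT = $19,391,748.00 − $8,248,400 = $11,143,348.00. Interest = $4,790,988.00.
DOL = $19,391,748.00 ÷ $11,143,348.00 = 1.7402; DFL = $11,143,348.00 ÷ $6,352,360.00 = 1.7542.
DCL = DOL × DFL = 1.7402 × 1.7542 = 3.0527.

3.05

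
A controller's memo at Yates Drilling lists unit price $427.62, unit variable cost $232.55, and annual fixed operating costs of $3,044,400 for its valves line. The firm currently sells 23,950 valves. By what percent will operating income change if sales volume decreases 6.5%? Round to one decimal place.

Contribution at this volume is 23,950 × $195.07 = $4,671,926.50.
EBIT = $4,671,926.50 − $3,044,400 = $1,627,526.50.
DOL = contribution ÷ EBIT = $4,671,926.50 ÷ $1,627,526.50 = 2.8706.
%ΔEBIT = DOL × %ΔSales = 2.8706 × -6.5% = -18.7%.

-18.7%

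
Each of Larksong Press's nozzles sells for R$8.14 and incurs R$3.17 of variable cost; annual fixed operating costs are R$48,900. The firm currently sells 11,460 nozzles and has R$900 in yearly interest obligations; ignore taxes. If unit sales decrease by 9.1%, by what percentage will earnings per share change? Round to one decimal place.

Total contribution margin = 11,460 × R$4.97 = R$56,956.20.
Subtracting fixed costs: EBIT = R$56,956.20 − R$48,900 = R$8,056.20.
Interest = R$900.00, so EBIT − I = R$7,156.20.
Degree of combined leverage = contribution ÷ (EBIT − I) = R$56,956.20 ÷ R$7,156.20 = 7.9590.
%ΔEPS = DCL × %ΔSales = 7.9590 × -9.1% = -72.4%.

-72.4%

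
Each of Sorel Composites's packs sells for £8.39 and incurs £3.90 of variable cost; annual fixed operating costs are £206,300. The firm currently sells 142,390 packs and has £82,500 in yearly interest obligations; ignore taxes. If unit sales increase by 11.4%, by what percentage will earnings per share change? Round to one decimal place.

At 142,390 units, contribution = 142,390 × £4.49 = £639,331.10.
Operating income = contribution − fixed costs = £639,331.10 − £206,300 = £433,031.10.
After interest of £82,500.00, pre-tax earnings = £350,531.10.
DCL = total CM / (EBIT − I) = £639,331.10 / £350,531.10 = 1.8239.
EPS therefore changes by 1.8239 × (+11.4%) = +20.8%.

+20.8%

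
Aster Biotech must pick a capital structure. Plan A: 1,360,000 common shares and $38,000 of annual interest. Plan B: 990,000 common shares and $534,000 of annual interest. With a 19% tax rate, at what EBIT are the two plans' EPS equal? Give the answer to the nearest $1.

$1,861,135

At indifference, (EBIT − 38,000)(1 − t)/1,360,000 = (EBIT − 534,000)(1 − t)/990,000.
Cancelling (1 − t) and cross-multiplying: 990,000·(EBIT − 38,000) = 1,360,000·(EBIT − 534,000).
Solving, EBIT = (534,000·1,360,000 − 38,000·990,000) / (1,360,000 − 990,000) = 688,620,000,000 / 370,000 = 1,861,135.14.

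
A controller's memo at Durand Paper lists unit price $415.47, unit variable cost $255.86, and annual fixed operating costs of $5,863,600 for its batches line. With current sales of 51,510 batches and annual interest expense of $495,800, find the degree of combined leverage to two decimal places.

Total contribution margin = 51,510 × $159.61 = $8,221,511.10.
Subtracting fixed costs: EBIT = $8,221,511.10 − $5,863,600 = $2,357,911.10. Interest = $495,800.00.
DOL = $8,221,511.10 ÷ $2,357,911.10 = 3.4868; DFL = $2,357,911.10 ÷ $1,862,111.10 = 1.2663.
DCL = DOL × DFL = 3.4868 × 1.2663 = 4.4153.

4.42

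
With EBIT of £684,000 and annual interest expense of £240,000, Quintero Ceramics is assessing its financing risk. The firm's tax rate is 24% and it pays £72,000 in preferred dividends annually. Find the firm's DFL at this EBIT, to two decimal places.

1.96

Annual interest charges come to £240,000.00.
Pre-tax preferred-dividend burden = £72,000 ÷ (1 − 0.24) = £94,736.84.
DFL = EBIT ÷ [EBIT − I − D_p/(1−t)] = £684,000 ÷ [£684,000 − £240,000.00 − £94,736.84] = £684,000 ÷ £349,263.16 = 1.9584.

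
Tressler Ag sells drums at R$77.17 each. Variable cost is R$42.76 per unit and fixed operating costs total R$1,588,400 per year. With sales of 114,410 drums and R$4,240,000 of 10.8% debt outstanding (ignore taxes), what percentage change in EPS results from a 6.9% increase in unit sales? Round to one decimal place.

+14.4%

Contribution at this volume is 114,410 × R$34.41 = R$3,936,848.10.
Operating income = contribution − fixed costs = R$3,936,848.10 − R$1,588,400 = R$2,348,448.10.
After interest of R$457,920.00, pre-tax earnings = R$1,890,528.10.
Degree of combined leverage = contribution ÷ (EBIT − I) = R$3,936,848.10 ÷ R$1,890,528.10 = 2.0824.
%ΔEPS = DCL × %ΔSales = 2.0824 × +6.9% = +14.4%.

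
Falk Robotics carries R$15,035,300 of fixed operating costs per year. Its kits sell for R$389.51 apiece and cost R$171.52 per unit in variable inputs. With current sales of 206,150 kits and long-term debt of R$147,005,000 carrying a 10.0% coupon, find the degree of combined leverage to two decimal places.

Contribution at this volume is 206,150 × R$217.99 = R$44,938,638.50.
Subtracting fixed costs: EBIT = R$44,938,638.50 − R$15,035,300 = R$29,903,338.50. Interest = R$14,700,500.00, so EBIT − I = R$15,202,838.50.
DCL = contribution ÷ (EBIT − I) = R$44,938,638.50 ÷ R$15,202,838.50 = 2.9559.

2.96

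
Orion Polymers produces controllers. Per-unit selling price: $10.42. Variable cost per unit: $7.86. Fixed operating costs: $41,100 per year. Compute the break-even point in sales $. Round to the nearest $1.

$167,290

Contribution margin per unit = $10.42 − $7.86 = $2.56, a CM ratio of $2.56 ÷ $10.42 = 0.2457.
Break-even sales = FC ÷ CM ratio = $41,100 × $10.42 / $2.56 = $167,290.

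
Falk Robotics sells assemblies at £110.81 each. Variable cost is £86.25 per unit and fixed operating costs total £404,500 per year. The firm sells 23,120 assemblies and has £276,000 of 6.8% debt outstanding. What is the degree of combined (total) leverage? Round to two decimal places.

At 23,120 units, contribution = 23,120 × £24.56 = £567,827.20.
Operating income = contribution − fixed costs = £567,827.20 − £404,500 = £163,327.20. Interest = £18,768.00, so EBIT − I = £144,559.20.
Degree of total leverage = total CM / (EBIT − interest) = £567,827.20 / £144,559.20 = 3.9280.

3.93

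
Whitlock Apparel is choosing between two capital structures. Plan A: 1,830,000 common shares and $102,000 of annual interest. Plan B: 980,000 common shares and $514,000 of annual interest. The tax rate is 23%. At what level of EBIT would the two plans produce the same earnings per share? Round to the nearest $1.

At indifference, (EBIT − 102,000)(1 − t)/1,830,000 = (EBIT − 514,000)(1 − t)/980,000.
The (1 − t) factor cancels: (EBIT − 102,000) × 980,000 = (EBIT − 514,000) × 1,830,000.
EBIT × (1,830,000 − 980,000) = 514,000 × 1,830,000 − 102,000 × 980,000 = 840,660,000,000, so EBIT = 840,660,000,000 ÷ 850,000 = 989,011.76.

$989,012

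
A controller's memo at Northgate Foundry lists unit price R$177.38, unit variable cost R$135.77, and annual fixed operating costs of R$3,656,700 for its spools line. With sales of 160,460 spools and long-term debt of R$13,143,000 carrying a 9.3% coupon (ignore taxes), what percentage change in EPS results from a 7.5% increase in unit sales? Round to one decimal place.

+27.9%

Total contribution margin = 160,460 × R$41.61 = R$6,676,740.60.
EBIT = R$6,676,740.60 − R$3,656,700 = R$3,020,040.60.
After interest of R$1,222,299.00, pre-tax earnings = R$1,797,741.60.
Degree of combined leverage = contribution ÷ (EBIT − I) = R$6,676,740.60 ÷ R$1,797,741.60 = 3.7140.
EPS therefore changes by 3.7140 × (+7.5%) = +27.9%.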